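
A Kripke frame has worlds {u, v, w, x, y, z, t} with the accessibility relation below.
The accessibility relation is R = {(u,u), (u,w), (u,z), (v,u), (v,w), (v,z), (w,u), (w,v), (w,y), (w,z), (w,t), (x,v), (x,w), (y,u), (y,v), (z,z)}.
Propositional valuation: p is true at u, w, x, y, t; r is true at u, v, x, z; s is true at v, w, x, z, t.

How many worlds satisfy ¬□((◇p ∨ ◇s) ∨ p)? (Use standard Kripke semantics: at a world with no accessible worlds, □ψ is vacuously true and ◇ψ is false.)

Let φ = ¬□((◇p ∨ ◇s) ∨ p). Evaluate φ at each world:
  u (successors {u, w, z}): φ is false.
  v (successors {u, w, z}): φ is false.
  w (successors {u, v, y, z, t}): φ is false.
  x (successors {v, w}): φ is false.
  y (successors {u, v}): φ is false.
  z (successors {z}): φ is false.
  t (successors ∅): φ is false.
For instance, at x:
  At x: □((◇p ∨ ◇s) ∨ p) is true, so ¬□((◇p ∨ ◇s) ∨ p) is false.
    At x: □((◇p ∨ ◇s) ∨ p) requires (◇p ∨ ◇s) ∨ p at every successor {v, w}.
      At v: (◇p ∨ ◇s) ∨ p is true.
      At w: (◇p ∨ ◇s) ∨ p is true.
    So □((◇p ∨ ◇s) ∨ p) is true at x.
Satisfying worlds: none.

0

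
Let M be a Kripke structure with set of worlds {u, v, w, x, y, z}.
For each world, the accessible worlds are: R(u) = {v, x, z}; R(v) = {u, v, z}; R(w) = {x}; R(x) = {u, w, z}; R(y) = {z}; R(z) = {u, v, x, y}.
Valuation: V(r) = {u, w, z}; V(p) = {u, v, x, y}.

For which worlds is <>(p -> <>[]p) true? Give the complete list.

Let φ = <>(p -> <>[]p). Evaluate φ at each world:
  u (successors {v, x, z}): φ is true.
  v (successors {u, v, z}): φ is true.
  w (successors {x}): φ is true.
  x (successors {u, w, z}): φ is true.
  y (successors {z}): φ is true.
  z (successors {u, v, x, y}): φ is true.
For instance, at x:
  At x: <>(p -> <>[]p) requires p -> <>[]p at some successor in {u, w, z}.
    p -> <>[]p holds at u, so <>(p -> <>[]p) is true at x.
      At u: p is true, <>[]p is true, so p -> <>[]p is true.
Satisfying worlds: {u, v, w, x, y, z}

u, v, w, x, y, z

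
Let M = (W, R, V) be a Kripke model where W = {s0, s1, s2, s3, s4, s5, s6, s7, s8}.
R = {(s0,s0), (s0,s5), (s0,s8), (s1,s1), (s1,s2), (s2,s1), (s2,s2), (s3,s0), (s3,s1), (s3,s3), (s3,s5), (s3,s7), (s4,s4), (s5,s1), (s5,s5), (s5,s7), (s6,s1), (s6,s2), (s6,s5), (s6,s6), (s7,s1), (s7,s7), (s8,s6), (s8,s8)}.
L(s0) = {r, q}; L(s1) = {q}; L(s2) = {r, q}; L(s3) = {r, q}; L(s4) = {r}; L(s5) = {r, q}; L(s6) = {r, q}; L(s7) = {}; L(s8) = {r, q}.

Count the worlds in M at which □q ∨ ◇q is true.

Let φ = □q ∨ ◇q. Evaluate φ at each world:
  s0 (successors {s0, s5, s8}): φ is true.
  s1 (successors {s1, s2}): φ is true.
  s2 (successors {s1, s2}): φ is true.
  s3 (successors {s0, s1, s3, s5, s7}): φ is true.
  s4 (successors {s4}): φ is false.
  s5 (successors {s1, s5, s7}): φ is true.
  s6 (successors {s1, s2, s5, s6}): φ is true.
  s7 (successors {s1, s7}): φ is true.
  s8 (successors {s6, s8}): φ is true.
For instance, at s0:
  At s0: □q is true, ◇q is true, so □q ∨ ◇q is true.
    At s0: □q requires q at every successor {s0, s5, s8}.
      At s0: q is true.
      At s5: q is true.
      At s8: q is true.
    So □q is true at s0.
    At s0: ◇q requires q at some successor in {s0, s5, s8}.
      q holds at s0, so ◇q is true at s0.
Satisfying worlds: {s0, s1, s2, s3, s5, s6, s7, s8}

8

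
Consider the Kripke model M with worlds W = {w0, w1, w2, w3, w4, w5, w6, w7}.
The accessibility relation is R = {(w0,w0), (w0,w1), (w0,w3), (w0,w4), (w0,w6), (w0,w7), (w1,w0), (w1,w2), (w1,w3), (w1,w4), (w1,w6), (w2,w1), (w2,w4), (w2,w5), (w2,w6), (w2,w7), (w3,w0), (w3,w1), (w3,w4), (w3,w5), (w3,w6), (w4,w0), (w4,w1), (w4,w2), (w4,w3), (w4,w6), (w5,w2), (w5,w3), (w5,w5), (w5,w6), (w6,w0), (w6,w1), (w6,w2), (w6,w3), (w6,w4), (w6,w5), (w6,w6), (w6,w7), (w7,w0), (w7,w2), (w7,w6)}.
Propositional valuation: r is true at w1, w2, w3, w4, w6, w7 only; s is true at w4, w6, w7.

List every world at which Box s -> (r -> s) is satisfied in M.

Let φ = Box s -> (r -> s). Evaluate φ at each world:
  w0 (successors {w0, w1, w3, w4, w6, w7}): φ is true.
  w1 (successors {w0, w2, w3, w4, w6}): φ is true.
  w2 (successors {w1, w4, w5, w6, w7}): φ is true.
  w3 (successors {w0, w1, w4, w5, w6}): φ is true.
  w4 (successors {w0, w1, w2, w3, w6}): φ is true.
  w5 (successors {w2, w3, w5, w6}): φ is true.
  w6 (successors {w0, w1, w2, w3, w4, w5, w6, w7}): φ is true.
  w7 (successors {w0, w2, w6}): φ is true.
For instance, at w4:
  At w4: Box s is false, r -> s is true, so Box s -> (r -> s) is true.
    At w4: Box s requires s at every successor {w0, w1, w2, w3, w6}.
      s fails at w0, so Box s is false at w4.
Satisfying worlds: {w0, w1, w2, w3, w4, w5, w6, w7}

w0, w1, w2, w3, w4, w5, w6, w7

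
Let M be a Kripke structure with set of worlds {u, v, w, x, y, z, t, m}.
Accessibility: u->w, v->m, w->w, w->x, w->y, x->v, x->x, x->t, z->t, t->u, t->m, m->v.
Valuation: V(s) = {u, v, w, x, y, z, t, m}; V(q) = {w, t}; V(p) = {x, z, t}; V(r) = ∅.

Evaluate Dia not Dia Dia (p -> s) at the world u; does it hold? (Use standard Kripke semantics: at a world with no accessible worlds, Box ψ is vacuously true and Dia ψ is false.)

At u: Dia not Dia Dia (p -> s) requires not Dia Dia (p -> s) at some successor in {w}.
  At w: not Dia Dia (p -> s) is false.
So Dia not Dia Dia (p -> s) is false at u.

No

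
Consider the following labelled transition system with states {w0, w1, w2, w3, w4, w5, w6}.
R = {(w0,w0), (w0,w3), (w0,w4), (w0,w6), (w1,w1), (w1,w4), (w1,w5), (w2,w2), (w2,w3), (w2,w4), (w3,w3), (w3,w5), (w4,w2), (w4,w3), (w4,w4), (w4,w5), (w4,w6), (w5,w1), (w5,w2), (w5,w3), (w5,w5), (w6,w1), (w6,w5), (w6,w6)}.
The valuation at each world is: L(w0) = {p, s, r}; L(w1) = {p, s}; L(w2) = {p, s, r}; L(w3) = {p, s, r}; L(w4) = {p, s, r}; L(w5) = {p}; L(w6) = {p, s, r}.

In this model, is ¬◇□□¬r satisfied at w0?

Yes

At w0: ◇□□¬r is false, so ¬◇□□¬r is true.
  At w0: ◇□□¬r requires □□¬r at some successor in {w0, w3, w4, w6}.
    At w0: □□¬r is false.
    At w3: □□¬r is false.
    At w4: □□¬r is false.
    At w6: □□¬r is false.
  So ◇□□¬r is false at w0.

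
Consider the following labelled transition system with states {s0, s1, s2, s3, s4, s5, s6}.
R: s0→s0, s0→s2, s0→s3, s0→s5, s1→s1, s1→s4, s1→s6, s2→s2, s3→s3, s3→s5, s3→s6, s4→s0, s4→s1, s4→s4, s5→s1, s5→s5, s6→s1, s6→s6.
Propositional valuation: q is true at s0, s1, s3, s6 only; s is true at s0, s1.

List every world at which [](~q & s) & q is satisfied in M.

Let φ = [](~q & s) & q. Evaluate φ at each world:
  s0 (successors {s0, s2, s3, s5}): φ is false.
  s1 (successors {s1, s4, s6}): φ is false.
  s2 (successors {s2}): φ is false.
  s3 (successors {s3, s5, s6}): φ is false.
  s4 (successors {s0, s1, s4}): φ is false.
  s5 (successors {s1, s5}): φ is false.
  s6 (successors {s1, s6}): φ is false.
For instance, at s0:
  At s0: [](~q & s) is false, q is true, so [](~q & s) & q is false.
    At s0: [](~q & s) requires ~q & s at every successor {s0, s2, s3, s5}.
      ~q & s fails at s0, so [](~q & s) is false at s0.
Satisfying worlds: none.

none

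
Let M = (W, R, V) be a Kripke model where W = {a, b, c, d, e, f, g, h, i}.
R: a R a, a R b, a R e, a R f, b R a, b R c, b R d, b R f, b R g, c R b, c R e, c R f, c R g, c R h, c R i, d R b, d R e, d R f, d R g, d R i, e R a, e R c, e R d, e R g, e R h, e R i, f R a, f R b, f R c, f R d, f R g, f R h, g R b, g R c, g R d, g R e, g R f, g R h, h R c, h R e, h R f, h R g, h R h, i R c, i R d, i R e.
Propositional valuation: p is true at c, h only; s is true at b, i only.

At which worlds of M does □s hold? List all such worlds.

none

Let φ = □s. Evaluate φ at each world:
  a (successors {a, b, e, f}): φ is false.
  b (successors {a, c, d, f, g}): φ is false.
  c (successors {b, e, f, g, h, i}): φ is false.
  d (successors {b, e, f, g, i}): φ is false.
  e (successors {a, c, d, g, h, i}): φ is false.
  f (successors {a, b, c, d, g, h}): φ is false.
  g (successors {b, c, d, e, f, h}): φ is false.
  h (successors {c, e, f, g, h}): φ is false.
  i (successors {c, d, e}): φ is false.
For instance, at a:
  At a: □s requires s at every successor {a, b, e, f}.
    s fails at a, so □s is false at a.
Satisfying worlds: none.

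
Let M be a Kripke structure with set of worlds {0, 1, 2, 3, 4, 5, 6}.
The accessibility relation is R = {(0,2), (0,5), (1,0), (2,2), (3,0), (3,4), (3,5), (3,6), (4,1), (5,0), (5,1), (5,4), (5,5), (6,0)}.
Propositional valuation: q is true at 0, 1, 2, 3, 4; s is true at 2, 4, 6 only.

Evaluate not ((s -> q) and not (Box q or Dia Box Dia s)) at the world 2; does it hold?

Recall that Box ψ holds at a world iff ψ holds at every accessible world, and Dia ψ holds iff ψ holds at some accessible world.
At 2: (s -> q) and not (Box q or Dia Box Dia s) is false, so not ((s -> q) and not (Box q or Dia Box Dia s)) is true.
  At 2: s -> q is true, not (Box q or Dia Box Dia s) is false, so (s -> q) and not (Box q or Dia Box Dia s) is false.
    At 2: Box q or Dia Box Dia s is true, so not (Box q or Dia Box Dia s) is false.
      At 2: Box q is true, Dia Box Dia s is true, so Box q or Dia Box Dia s is true.

Yes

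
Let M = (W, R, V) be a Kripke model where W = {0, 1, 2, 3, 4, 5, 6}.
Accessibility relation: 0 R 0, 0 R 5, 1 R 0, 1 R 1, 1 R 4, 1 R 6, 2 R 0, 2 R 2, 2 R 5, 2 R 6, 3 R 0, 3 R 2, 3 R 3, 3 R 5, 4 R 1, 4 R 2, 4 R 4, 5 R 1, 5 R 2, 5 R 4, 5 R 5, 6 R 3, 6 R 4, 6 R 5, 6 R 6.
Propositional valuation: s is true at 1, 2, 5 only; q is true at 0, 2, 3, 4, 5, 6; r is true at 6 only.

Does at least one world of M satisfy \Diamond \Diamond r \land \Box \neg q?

No

Let φ = \Diamond \Diamond r \land \Box \neg q. Evaluate φ at each world:
  0 (successors {0, 5}): φ is false.
  1 (successors {0, 1, 4, 6}): φ is false.
  2 (successors {0, 2, 5, 6}): φ is false.
  3 (successors {0, 2, 3, 5}): φ is false.
  4 (successors {1, 2, 4}): φ is false.
  5 (successors {1, 2, 4, 5}): φ is false.
  6 (successors {3, 4, 5, 6}): φ is false.
For instance, at 0:
  At 0: \Diamond \Diamond r is false, \Box \neg q is false, so \Diamond \Diamond r \land \Box \neg q is false.
    At 0: \Diamond \Diamond r requires \Diamond r at some successor in {0, 5}.
      At 0: \Diamond r is false.
      At 5: \Diamond r is false.
    So \Diamond \Diamond r is false at 0.
    At 0: \Box \neg q requires \neg q at every successor {0, 5}.
      \neg q fails at 0, so \Box \neg q is false at 0.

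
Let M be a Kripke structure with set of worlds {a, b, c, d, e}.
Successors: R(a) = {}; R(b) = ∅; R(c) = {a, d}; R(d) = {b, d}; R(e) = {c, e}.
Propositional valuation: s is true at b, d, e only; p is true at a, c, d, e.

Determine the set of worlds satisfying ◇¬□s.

e

Recall that □ψ holds at a world iff ψ holds at every accessible world, and ◇ψ holds iff ψ holds at some accessible world.
Let φ = ◇¬□s. Evaluate φ at each world:
  a (successors ∅): φ is false.
  b (successors ∅): φ is false.
  c (successors {a, d}): φ is false.
  d (successors {b, d}): φ is false.
  e (successors {c, e}): φ is true.
For instance, at c:
  At c: ◇¬□s requires ¬□s at some successor in {a, d}.
    At a: ¬□s is false.
    At d: ¬□s is false.
  So ◇¬□s is false at c.
Satisfying worlds: {e}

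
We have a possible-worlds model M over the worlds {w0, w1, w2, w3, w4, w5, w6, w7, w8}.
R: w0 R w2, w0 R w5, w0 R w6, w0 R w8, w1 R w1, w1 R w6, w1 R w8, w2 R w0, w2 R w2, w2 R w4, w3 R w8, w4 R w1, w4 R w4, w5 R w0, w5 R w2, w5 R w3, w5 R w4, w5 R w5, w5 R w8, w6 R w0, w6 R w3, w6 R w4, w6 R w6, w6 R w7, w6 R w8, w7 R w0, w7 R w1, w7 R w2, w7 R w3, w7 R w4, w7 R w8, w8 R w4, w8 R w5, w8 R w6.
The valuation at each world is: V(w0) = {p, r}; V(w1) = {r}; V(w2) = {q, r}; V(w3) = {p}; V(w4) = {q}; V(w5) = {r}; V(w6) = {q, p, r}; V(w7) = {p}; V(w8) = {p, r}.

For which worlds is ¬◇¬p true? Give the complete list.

w3

Recall that ◇ψ holds at a world iff ψ holds at some accessible world.
Let φ = ¬◇¬p. Evaluate φ at each world:
  w0 (successors {w2, w5, w6, w8}): φ is false.
  w1 (successors {w1, w6, w8}): φ is false.
  w2 (successors {w0, w2, w4}): φ is false.
  w3 (successors {w8}): φ is true.
  w4 (successors {w1, w4}): φ is false.
  w5 (successors {w0, w2, w3, w4, w5, w8}): φ is false.
  w6 (successors {w0, w3, w4, w6, w7, w8}): φ is false.
  w7 (successors {w0, w1, w2, w3, w4, w8}): φ is false.
  w8 (successors {w4, w5, w6}): φ is false.
For instance, at w6:
  At w6: ◇¬p is true, so ¬◇¬p is false.
    At w6: ◇¬p requires ¬p at some successor in {w0, w3, w4, w6, w7, w8}.
      ¬p holds at w4, so ◇¬p is true at w6.
Satisfying worlds: {w3}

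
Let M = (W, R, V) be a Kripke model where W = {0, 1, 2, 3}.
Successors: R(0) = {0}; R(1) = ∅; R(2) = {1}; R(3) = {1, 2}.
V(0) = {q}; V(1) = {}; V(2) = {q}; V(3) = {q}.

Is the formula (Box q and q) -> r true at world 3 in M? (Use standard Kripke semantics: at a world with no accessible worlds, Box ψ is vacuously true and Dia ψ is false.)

Recall that Box ψ holds at a world iff ψ holds at every accessible world, and Dia ψ holds iff ψ holds at some accessible world.
At 3: Box q and q is false, r is false, so (Box q and q) -> r is true.
  At 3: Box q is false, q is true, so Box q and q is false.
    At 3: Box q requires q at every successor {1, 2}.
      q fails at 1, so Box q is false at 3.

Yes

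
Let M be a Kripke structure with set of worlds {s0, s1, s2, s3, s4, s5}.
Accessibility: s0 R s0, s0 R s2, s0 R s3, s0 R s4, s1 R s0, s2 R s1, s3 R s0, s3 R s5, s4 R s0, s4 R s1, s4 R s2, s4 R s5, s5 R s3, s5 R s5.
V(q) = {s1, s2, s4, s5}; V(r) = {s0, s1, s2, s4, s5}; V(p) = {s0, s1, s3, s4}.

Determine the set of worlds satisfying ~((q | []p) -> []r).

Recall that []ψ holds at a world iff ψ holds at every accessible world, and <>ψ holds iff ψ holds at some accessible world.
Let φ = ~((q | []p) -> []r). Evaluate φ at each world:
  s0 (successors {s0, s2, s3, s4}): φ is false.
  s1 (successors {s0}): φ is false.
  s2 (successors {s1}): φ is false.
  s3 (successors {s0, s5}): φ is false.
  s4 (successors {s0, s1, s2, s5}): φ is false.
  s5 (successors {s3, s5}): φ is true.
For instance, at s0:
  At s0: (q | []p) -> []r is true, so ~((q | []p) -> []r) is false.
    At s0: q | []p is false, []r is false, so (q | []p) -> []r is true.
      At s0: q is false, []p is false, so q | []p is false.
      At s0: []r requires r at every successor {s0, s2, s3, s4}.
        r fails at s3, so []r is false at s0.
Satisfying worlds: {s5}

s5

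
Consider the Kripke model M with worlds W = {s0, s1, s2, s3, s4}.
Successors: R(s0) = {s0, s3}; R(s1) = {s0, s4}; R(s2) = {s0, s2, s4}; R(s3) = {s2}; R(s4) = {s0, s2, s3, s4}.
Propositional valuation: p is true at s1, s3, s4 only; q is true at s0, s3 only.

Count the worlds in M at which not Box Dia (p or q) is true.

2

Let φ = not Box Dia (p or q). Evaluate φ at each world:
  s0 (successors {s0, s3}): φ is true.
  s1 (successors {s0, s4}): φ is false.
  s2 (successors {s0, s2, s4}): φ is false.
  s3 (successors {s2}): φ is false.
  s4 (successors {s0, s2, s3, s4}): φ is true.
For instance, at s3:
  At s3: Box Dia (p or q) is true, so not Box Dia (p or q) is false.
    At s3: Box Dia (p or q) requires Dia (p or q) at every successor {s2}.
      At s2: Dia (p or q) is true.
    So Box Dia (p or q) is true at s3.
Satisfying worlds: {s0, s4}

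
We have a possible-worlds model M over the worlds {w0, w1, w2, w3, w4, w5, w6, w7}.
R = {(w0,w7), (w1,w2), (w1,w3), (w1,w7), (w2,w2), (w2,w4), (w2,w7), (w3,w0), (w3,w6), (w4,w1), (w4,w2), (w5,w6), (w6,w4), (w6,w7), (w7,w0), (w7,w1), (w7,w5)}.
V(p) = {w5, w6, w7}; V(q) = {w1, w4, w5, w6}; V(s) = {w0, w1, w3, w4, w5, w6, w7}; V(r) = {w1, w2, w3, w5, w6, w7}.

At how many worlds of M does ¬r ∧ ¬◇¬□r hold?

0

Let φ = ¬r ∧ ¬◇¬□r. Evaluate φ at each world:
  w0 (successors {w7}): φ is false.
  w1 (successors {w2, w3, w7}): φ is false.
  w2 (successors {w2, w4, w7}): φ is false.
  w3 (successors {w0, w6}): φ is false.
  w4 (successors {w1, w2}): φ is false.
  w5 (successors {w6}): φ is false.
  w6 (successors {w4, w7}): φ is false.
  w7 (successors {w0, w1, w5}): φ is false.
For instance, at w5:
  At w5: ¬r is false, ¬◇¬□r is false, so ¬r ∧ ¬◇¬□r is false.
    At w5: ◇¬□r is true, so ¬◇¬□r is false.
      At w5: ◇¬□r requires ¬□r at some successor in {w6}.
        ¬□r holds at w6, so ◇¬□r is true at w5.
Satisfying worlds: none.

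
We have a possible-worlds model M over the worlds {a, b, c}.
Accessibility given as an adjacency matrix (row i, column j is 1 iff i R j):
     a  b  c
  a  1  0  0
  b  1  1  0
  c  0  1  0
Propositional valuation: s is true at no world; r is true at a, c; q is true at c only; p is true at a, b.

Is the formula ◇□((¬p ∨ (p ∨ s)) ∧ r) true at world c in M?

No

Recall that □ψ holds at a world iff ψ holds at every accessible world, and ◇ψ holds iff ψ holds at some accessible world.
At c: ◇□((¬p ∨ (p ∨ s)) ∧ r) requires □((¬p ∨ (p ∨ s)) ∧ r) at some successor in {b}.
  At b: □((¬p ∨ (p ∨ s)) ∧ r) is false.
So ◇□((¬p ∨ (p ∨ s)) ∧ r) is false at c.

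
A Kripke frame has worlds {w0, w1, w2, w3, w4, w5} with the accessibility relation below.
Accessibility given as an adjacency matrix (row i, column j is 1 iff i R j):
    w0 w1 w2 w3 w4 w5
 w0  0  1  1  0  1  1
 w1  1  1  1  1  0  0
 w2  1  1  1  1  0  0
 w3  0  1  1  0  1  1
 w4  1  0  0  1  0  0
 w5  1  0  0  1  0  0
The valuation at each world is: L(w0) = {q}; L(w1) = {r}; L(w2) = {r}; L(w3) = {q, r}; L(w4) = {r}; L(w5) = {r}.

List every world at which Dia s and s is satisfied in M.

Let φ = Dia s and s. Evaluate φ at each world:
  w0 (successors {w1, w2, w4, w5}): φ is false.
  w1 (successors {w0, w1, w2, w3}): φ is false.
  w2 (successors {w0, w1, w2, w3}): φ is false.
  w3 (successors {w1, w2, w4, w5}): φ is false.
  w4 (successors {w0, w3}): φ is false.
  w5 (successors {w0, w3}): φ is false.
For instance, at w1:
  At w1: Dia s is false, s is false, so Dia s and s is false.
    At w1: Dia s requires s at some successor in {w0, w1, w2, w3}.
      At w0: s is false.
      At w1: s is false.
      At w2: s is false.
      At w3: s is false.
    So Dia s is false at w1.
Satisfying worlds: none.

none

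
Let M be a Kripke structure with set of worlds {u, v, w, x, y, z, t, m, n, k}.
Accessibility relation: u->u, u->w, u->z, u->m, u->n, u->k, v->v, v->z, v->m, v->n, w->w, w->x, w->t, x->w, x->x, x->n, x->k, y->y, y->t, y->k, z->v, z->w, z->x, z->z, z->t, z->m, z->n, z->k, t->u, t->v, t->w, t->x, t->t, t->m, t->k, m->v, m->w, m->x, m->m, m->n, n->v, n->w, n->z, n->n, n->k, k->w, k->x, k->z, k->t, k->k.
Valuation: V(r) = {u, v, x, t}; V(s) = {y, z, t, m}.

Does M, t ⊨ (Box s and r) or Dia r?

Yes

Recall that Box ψ holds at a world iff ψ holds at every accessible world, and Dia ψ holds iff ψ holds at some accessible world.
At t: Box s and r is false, Dia r is true, so (Box s and r) or Dia r is true.
  At t: Box s is false, r is true, so Box s and r is false.
    At t: Box s requires s at every successor {u, v, w, x, t, m, k}.
      s fails at u, so Box s is false at t.
  At t: Dia r requires r at some successor in {u, v, w, x, t, m, k}.
    r holds at u, so Dia r is true at t.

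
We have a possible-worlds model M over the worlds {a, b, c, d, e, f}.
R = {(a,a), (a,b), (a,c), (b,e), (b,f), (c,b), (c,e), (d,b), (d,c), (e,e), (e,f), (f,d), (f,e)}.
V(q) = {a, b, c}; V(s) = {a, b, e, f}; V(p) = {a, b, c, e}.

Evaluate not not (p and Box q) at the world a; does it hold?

Yes

At a: not (p and Box q) is false, so not not (p and Box q) is true.
  At a: p and Box q is true, so not (p and Box q) is false.
    At a: p is true, Box q is true, so p and Box q is true.
      At a: Box q requires q at every successor {a, b, c}.
        At a: q is true.
        At b: q is true.
        At c: q is true.
      So Box q is true at a.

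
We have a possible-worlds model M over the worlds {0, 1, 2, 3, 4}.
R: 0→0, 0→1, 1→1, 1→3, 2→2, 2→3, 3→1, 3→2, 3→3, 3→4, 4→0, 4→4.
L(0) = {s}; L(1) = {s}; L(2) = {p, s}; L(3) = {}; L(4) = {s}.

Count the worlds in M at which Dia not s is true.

Let φ = Dia not s. Evaluate φ at each world:
  0 (successors {0, 1}): φ is false.
  1 (successors {1, 3}): φ is true.
  2 (successors {2, 3}): φ is true.
  3 (successors {1, 2, 3, 4}): φ is true.
  4 (successors {0, 4}): φ is false.
For instance, at 4:
  At 4: Dia not s requires not s at some successor in {0, 4}.
    At 0: not s is false.
    At 4: not s is false.
  So Dia not s is false at 4.
Satisfying worlds: {1, 2, 3}

3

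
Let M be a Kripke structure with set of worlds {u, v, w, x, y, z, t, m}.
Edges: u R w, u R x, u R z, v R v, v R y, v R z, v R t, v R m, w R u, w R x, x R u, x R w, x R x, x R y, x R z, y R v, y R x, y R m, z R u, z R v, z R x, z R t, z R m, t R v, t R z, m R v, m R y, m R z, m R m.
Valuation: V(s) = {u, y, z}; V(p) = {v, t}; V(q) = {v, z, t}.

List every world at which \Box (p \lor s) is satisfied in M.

Let φ = \Box (p \lor s). Evaluate φ at each world:
  u (successors {w, x, z}): φ is false.
  v (successors {v, y, z, t, m}): φ is false.
  w (successors {u, x}): φ is false.
  x (successors {u, w, x, y, z}): φ is false.
  y (successors {v, x, m}): φ is false.
  z (successors {u, v, x, t, m}): φ is false.
  t (successors {v, z}): φ is true.
  m (successors {v, y, z, m}): φ is false.
For instance, at u:
  At u: \Box (p \lor s) requires p \lor s at every successor {w, x, z}.
    p \lor s fails at w, so \Box (p \lor s) is false at u.
Satisfying worlds: {t}

t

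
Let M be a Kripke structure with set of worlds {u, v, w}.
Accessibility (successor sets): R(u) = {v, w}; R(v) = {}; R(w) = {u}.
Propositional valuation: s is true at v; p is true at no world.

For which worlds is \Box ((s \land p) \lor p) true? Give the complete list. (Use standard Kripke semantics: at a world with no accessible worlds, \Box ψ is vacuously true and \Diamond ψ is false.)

Let φ = \Box ((s \land p) \lor p). Evaluate φ at each world:
  u (successors {v, w}): φ is false.
  v (successors ∅): φ is true.
  w (successors {u}): φ is false.
For instance, at w:
  At w: \Box ((s \land p) \lor p) requires (s \land p) \lor p at every successor {u}.
    (s \land p) \lor p fails at u, so \Box ((s \land p) \lor p) is false at w.
Satisfying worlds: {v}

v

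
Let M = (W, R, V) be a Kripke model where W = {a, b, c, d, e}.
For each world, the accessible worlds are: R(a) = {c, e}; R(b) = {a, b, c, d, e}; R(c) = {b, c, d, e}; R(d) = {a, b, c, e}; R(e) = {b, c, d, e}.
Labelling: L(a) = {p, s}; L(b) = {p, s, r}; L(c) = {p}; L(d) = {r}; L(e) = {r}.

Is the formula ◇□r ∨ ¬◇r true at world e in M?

At e: ◇□r is false, ¬◇r is false, so ◇□r ∨ ¬◇r is false.
  At e: ◇□r requires □r at some successor in {b, c, d, e}.
    At b: □r is false.
    At c: □r is false.
    At d: □r is false.
    At e: □r is false.
  So ◇□r is false at e.
  At e: ◇r is true, so ¬◇r is false.
    At e: ◇r requires r at some successor in {b, c, d, e}.
      r holds at b, so ◇r is true at e.

No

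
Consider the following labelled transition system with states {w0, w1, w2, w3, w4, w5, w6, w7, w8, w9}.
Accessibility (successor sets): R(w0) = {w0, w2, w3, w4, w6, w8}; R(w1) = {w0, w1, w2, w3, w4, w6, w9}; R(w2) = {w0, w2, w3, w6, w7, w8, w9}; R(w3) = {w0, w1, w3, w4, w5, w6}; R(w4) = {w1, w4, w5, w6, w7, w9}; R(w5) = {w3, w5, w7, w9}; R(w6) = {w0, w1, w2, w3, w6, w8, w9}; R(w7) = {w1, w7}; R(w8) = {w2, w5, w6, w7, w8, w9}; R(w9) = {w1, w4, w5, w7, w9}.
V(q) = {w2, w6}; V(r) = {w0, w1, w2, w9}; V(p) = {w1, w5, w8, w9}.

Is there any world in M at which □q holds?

Recall that □ψ holds at a world iff ψ holds at every accessible world, and ◇ψ holds iff ψ holds at some accessible world.
Let φ = □q. Evaluate φ at each world:
  w0 (successors {w0, w2, w3, w4, w6, w8}): φ is false.
  w1 (successors {w0, w1, w2, w3, w4, w6, w9}): φ is false.
  w2 (successors {w0, w2, w3, w6, w7, w8, w9}): φ is false.
  w3 (successors {w0, w1, w3, w4, w5, w6}): φ is false.
  w4 (successors {w1, w4, w5, w6, w7, w9}): φ is false.
  w5 (successors {w3, w5, w7, w9}): φ is false.
  w6 (successors {w0, w1, w2, w3, w6, w8, w9}): φ is false.
  w7 (successors {w1, w7}): φ is false.
  w8 (successors {w2, w5, w6, w7, w8, w9}): φ is false.
  w9 (successors {w1, w4, w5, w7, w9}): φ is false.
For instance, at w7:
  At w7: □q requires q at every successor {w1, w7}.
    q fails at w1, so □q is false at w7.

No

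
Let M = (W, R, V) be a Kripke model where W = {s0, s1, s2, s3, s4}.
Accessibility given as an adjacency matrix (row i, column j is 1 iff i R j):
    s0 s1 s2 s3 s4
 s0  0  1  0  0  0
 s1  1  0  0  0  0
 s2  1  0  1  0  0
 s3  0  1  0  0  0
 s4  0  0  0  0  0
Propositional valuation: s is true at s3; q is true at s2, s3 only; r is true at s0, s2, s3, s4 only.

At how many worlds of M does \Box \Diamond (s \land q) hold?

1

Let φ = \Box \Diamond (s \land q). Evaluate φ at each world:
  s0 (successors {s1}): φ is false.
  s1 (successors {s0}): φ is false.
  s2 (successors {s0, s2}): φ is false.
  s3 (successors {s1}): φ is false.
  s4 (successors ∅): φ is true.
For instance, at s1:
  At s1: \Box \Diamond (s \land q) requires \Diamond (s \land q) at every successor {s0}.
    \Diamond (s \land q) fails at s0, so \Box \Diamond (s \land q) is false at s1.
      At s0: \Diamond (s \land q) requires s \land q at some successor in {s1}.
        At s1: s \land q is false.
      So \Diamond (s \land q) is false at s0.
Satisfying worlds: {s4}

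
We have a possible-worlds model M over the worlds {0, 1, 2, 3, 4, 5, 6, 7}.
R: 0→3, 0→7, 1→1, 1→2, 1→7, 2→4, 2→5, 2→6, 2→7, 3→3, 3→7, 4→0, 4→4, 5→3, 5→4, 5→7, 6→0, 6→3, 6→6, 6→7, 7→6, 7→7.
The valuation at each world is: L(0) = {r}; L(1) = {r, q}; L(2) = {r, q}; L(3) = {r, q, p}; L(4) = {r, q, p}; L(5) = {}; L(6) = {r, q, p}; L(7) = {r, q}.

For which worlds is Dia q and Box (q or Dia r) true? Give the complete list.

Let φ = Dia q and Box (q or Dia r). Evaluate φ at each world:
  0 (successors {3, 7}): φ is true.
  1 (successors {1, 2, 7}): φ is true.
  2 (successors {4, 5, 6, 7}): φ is true.
  3 (successors {3, 7}): φ is true.
  4 (successors {0, 4}): φ is true.
  5 (successors {3, 4, 7}): φ is true.
  6 (successors {0, 3, 6, 7}): φ is true.
  7 (successors {6, 7}): φ is true.
For instance, at 2:
  At 2: Dia q is true, Box (q or Dia r) is true, so Dia q and Box (q or Dia r) is true.
    At 2: Dia q requires q at some successor in {4, 5, 6, 7}.
      q holds at 4, so Dia q is true at 2.
    At 2: Box (q or Dia r) requires q or Dia r at every successor {4, 5, 6, 7}.
      At 4: q or Dia r is true.
      At 5: q or Dia r is true.
      At 6: q or Dia r is true.
      At 7: q or Dia r is true.
    So Box (q or Dia r) is true at 2.
Satisfying worlds: {0, 1, 2, 3, 4, 5, 6, 7}

0, 1, 2, 3, 4, 5, 6, 7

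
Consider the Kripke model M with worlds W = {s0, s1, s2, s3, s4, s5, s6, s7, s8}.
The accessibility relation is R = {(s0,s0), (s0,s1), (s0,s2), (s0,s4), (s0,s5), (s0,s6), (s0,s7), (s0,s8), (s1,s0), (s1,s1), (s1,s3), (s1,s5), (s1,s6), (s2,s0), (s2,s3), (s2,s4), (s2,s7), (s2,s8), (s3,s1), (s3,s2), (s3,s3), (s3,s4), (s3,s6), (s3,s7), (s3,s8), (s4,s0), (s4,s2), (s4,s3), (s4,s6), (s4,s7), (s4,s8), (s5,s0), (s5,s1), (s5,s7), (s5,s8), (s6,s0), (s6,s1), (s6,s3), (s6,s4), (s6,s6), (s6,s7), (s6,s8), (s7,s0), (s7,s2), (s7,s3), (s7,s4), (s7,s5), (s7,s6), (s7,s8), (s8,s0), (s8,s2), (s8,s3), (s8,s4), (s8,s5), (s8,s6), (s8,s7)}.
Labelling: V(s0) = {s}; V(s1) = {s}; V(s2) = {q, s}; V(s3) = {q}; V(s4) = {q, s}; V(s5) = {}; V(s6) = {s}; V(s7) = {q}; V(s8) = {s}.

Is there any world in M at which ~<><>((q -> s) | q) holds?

No

Recall that <>ψ holds at a world iff ψ holds at some accessible world.
Let φ = ~<><>((q -> s) | q). Evaluate φ at each world:
  s0 (successors {s0, s1, s2, s4, s5, s6, s7, s8}): φ is false.
  s1 (successors {s0, s1, s3, s5, s6}): φ is false.
  s2 (successors {s0, s3, s4, s7, s8}): φ is false.
  s3 (successors {s1, s2, s3, s4, s6, s7, s8}): φ is false.
  s4 (successors {s0, s2, s3, s6, s7, s8}): φ is false.
  s5 (successors {s0, s1, s7, s8}): φ is false.
  s6 (successors {s0, s1, s3, s4, s6, s7, s8}): φ is false.
  s7 (successors {s0, s2, s3, s4, s5, s6, s8}): φ is false.
  s8 (successors {s0, s2, s3, s4, s5, s6, s7}): φ is false.
For instance, at s1:
  At s1: <><>((q -> s) | q) is true, so ~<><>((q -> s) | q) is false.
    At s1: <><>((q -> s) | q) requires <>((q -> s) | q) at some successor in {s0, s1, s3, s5, s6}.
      <>((q -> s) | q) holds at s0, so <><>((q -> s) | q) is true at s1.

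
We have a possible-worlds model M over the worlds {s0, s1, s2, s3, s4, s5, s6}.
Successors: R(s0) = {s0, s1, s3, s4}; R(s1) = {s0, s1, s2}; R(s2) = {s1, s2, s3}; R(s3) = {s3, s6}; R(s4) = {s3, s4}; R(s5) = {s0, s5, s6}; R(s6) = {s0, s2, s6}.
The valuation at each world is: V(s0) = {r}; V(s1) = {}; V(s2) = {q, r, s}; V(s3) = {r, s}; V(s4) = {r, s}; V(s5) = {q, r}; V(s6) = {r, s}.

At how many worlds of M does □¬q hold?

3

Let φ = □¬q. Evaluate φ at each world:
  s0 (successors {s0, s1, s3, s4}): φ is true.
  s1 (successors {s0, s1, s2}): φ is false.
  s2 (successors {s1, s2, s3}): φ is false.
  s3 (successors {s3, s6}): φ is true.
  s4 (successors {s3, s4}): φ is true.
  s5 (successors {s0, s5, s6}): φ is false.
  s6 (successors {s0, s2, s6}): φ is false.
For instance, at s3:
  At s3: □¬q requires ¬q at every successor {s3, s6}.
    At s3: ¬q is true.
    At s6: ¬q is true.
  So □¬q is true at s3.
Satisfying worlds: {s0, s3, s4}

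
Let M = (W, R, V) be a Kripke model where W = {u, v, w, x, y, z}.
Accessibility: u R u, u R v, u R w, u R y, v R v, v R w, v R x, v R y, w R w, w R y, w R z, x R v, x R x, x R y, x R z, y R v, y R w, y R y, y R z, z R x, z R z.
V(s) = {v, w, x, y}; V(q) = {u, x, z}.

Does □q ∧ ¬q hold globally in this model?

No

Recall that □ψ holds at a world iff ψ holds at every accessible world, and ◇ψ holds iff ψ holds at some accessible world.
Let φ = □q ∧ ¬q. Evaluate φ at each world:
  u (successors {u, v, w, y}): φ is false.
  v (successors {v, w, x, y}): φ is false.
  w (successors {w, y, z}): φ is false.
  x (successors {v, x, y, z}): φ is false.
  y (successors {v, w, y, z}): φ is false.
  z (successors {x, z}): φ is false.
Detail at u (counterexample):
  At u: □q is false, ¬q is false, so □q ∧ ¬q is false.
    At u: □q requires q at every successor {u, v, w, y}.
      q fails at v, so □q is false at u.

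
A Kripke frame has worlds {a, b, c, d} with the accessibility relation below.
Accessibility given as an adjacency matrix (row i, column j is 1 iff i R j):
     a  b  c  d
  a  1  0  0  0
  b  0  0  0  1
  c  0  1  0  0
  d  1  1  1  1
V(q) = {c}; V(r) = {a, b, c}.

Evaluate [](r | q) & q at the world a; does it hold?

No

At a: [](r | q) is true, q is false, so [](r | q) & q is false.
  At a: [](r | q) requires r | q at every successor {a}.
    At a: r | q is true.
  So [](r | q) is true at a.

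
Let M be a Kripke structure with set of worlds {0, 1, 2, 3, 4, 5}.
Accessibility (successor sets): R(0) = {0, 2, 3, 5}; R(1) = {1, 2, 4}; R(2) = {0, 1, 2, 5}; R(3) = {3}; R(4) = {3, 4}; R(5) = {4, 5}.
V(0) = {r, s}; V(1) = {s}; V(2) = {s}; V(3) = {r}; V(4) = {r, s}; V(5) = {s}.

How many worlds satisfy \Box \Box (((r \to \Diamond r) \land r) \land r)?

Let φ = \Box \Box (((r \to \Diamond r) \land r) \land r). Evaluate φ at each world:
  0 (successors {0, 2, 3, 5}): φ is false.
  1 (successors {1, 2, 4}): φ is false.
  2 (successors {0, 1, 2, 5}): φ is false.
  3 (successors {3}): φ is true.
  4 (successors {3, 4}): φ is true.
  5 (successors {4, 5}): φ is false.
For instance, at 2:
  At 2: \Box \Box (((r \to \Diamond r) \land r) \land r) requires \Box (((r \to \Diamond r) \land r) \land r) at every successor {0, 1, 2, 5}.
    \Box (((r \to \Diamond r) \land r) \land r) fails at 0, so \Box \Box (((r \to \Diamond r) \land r) \land r) is false at 2.
      At 0: \Box (((r \to \Diamond r) \land r) \land r) requires ((r \to \Diamond r) \land r) \land r at every successor {0, 2, 3, 5}.
        ((r \to \Diamond r) \land r) \land r fails at 2, so \Box (((r \to \Diamond r) \land r) \land r) is false at 0.
Satisfying worlds: {3, 4}

2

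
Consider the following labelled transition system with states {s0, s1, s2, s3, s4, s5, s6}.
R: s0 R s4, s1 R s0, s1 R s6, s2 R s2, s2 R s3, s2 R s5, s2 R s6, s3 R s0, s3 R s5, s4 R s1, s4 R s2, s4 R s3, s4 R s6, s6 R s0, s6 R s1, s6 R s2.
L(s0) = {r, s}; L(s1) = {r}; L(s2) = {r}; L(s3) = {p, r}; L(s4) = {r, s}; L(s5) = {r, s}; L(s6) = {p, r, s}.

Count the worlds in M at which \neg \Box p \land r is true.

Let φ = \neg \Box p \land r. Evaluate φ at each world:
  s0 (successors {s4}): φ is true.
  s1 (successors {s0, s6}): φ is true.
  s2 (successors {s2, s3, s5, s6}): φ is true.
  s3 (successors {s0, s5}): φ is true.
  s4 (successors {s1, s2, s3, s6}): φ is true.
  s5 (successors ∅): φ is false.
  s6 (successors {s0, s1, s2}): φ is true.
For instance, at s6:
  At s6: \neg \Box p is true, r is true, so \neg \Box p \land r is true.
    At s6: \Box p is false, so \neg \Box p is true.
      At s6: \Box p requires p at every successor {s0, s1, s2}.
        p fails at s0, so \Box p is false at s6.
Satisfying worlds: {s0, s1, s2, s3, s4, s6}

6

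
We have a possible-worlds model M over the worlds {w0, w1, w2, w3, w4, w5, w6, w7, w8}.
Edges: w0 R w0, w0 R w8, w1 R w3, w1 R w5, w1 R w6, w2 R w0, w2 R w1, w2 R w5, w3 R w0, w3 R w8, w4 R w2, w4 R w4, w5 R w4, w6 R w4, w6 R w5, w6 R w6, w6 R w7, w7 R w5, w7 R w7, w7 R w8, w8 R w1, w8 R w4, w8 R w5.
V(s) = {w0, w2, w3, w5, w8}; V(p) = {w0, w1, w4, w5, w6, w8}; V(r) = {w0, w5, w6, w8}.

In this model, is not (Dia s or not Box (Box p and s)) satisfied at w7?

No

At w7: Dia s or not Box (Box p and s) is true, so not (Dia s or not Box (Box p and s)) is false.
  At w7: Dia s is true, not Box (Box p and s) is true, so Dia s or not Box (Box p and s) is true.
    At w7: Dia s requires s at some successor in {w5, w7, w8}.
      s holds at w5, so Dia s is true at w7.
    At w7: Box (Box p and s) is false, so not Box (Box p and s) is true.
      At w7: Box (Box p and s) requires Box p and s at every successor {w5, w7, w8}.
        Box p and s fails at w7, so Box (Box p and s) is false at w7.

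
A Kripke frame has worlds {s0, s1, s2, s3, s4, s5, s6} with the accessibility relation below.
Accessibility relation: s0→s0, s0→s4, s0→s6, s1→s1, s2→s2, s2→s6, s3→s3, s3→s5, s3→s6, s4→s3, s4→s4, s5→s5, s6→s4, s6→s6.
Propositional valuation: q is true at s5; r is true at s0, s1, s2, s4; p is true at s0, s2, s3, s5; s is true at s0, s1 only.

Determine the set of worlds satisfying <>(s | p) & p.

s0, s2, s3, s5

Let φ = <>(s | p) & p. Evaluate φ at each world:
  s0 (successors {s0, s4, s6}): φ is true.
  s1 (successors {s1}): φ is false.
  s2 (successors {s2, s6}): φ is true.
  s3 (successors {s3, s5, s6}): φ is true.
  s4 (successors {s3, s4}): φ is false.
  s5 (successors {s5}): φ is true.
  s6 (successors {s4, s6}): φ is false.
For instance, at s1:
  At s1: <>(s | p) is true, p is false, so <>(s | p) & p is false.
    At s1: <>(s | p) requires s | p at some successor in {s1}.
      s | p holds at s1, so <>(s | p) is true at s1.
Satisfying worlds: {s0, s2, s3, s5}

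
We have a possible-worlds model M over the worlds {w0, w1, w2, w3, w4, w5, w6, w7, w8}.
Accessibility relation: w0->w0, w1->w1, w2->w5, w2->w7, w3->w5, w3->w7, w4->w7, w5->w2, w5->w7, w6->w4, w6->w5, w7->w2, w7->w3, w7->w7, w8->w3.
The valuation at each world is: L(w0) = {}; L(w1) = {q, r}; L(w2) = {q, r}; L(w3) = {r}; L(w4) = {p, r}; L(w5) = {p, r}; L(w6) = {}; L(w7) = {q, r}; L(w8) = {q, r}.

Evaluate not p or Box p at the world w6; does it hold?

At w6: not p is true, Box p is true, so not p or Box p is true.
  At w6: Box p requires p at every successor {w4, w5}.
    At w4: p is true.
    At w5: p is true.
  So Box p is true at w6.

Yes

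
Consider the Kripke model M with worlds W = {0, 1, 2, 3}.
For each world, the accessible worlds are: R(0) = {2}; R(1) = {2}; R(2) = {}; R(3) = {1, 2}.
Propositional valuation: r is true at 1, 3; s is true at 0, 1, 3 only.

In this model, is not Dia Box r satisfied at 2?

At 2: Dia Box r is false, so not Dia Box r is true.
  At 2: no accessible worlds, so Dia Box r is false.

Yes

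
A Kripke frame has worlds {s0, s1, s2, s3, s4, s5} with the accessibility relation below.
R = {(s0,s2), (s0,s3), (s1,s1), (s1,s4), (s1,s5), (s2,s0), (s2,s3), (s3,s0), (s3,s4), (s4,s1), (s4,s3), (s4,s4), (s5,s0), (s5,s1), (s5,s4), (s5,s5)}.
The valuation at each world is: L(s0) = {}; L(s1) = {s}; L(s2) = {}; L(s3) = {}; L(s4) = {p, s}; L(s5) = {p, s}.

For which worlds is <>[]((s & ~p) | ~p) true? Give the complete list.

s0, s2, s3, s5

Recall that []ψ holds at a world iff ψ holds at every accessible world, and <>ψ holds iff ψ holds at some accessible world.
Let φ = <>[]((s & ~p) | ~p). Evaluate φ at each world:
  s0 (successors {s2, s3}): φ is true.
  s1 (successors {s1, s4, s5}): φ is false.
  s2 (successors {s0, s3}): φ is true.
  s3 (successors {s0, s4}): φ is true.
  s4 (successors {s1, s3, s4}): φ is false.
  s5 (successors {s0, s1, s4, s5}): φ is true.
For instance, at s1:
  At s1: <>[]((s & ~p) | ~p) requires []((s & ~p) | ~p) at some successor in {s1, s4, s5}.
    At s1: []((s & ~p) | ~p) is false.
    At s4: []((s & ~p) | ~p) is false.
    At s5: []((s & ~p) | ~p) is false.
  So <>[]((s & ~p) | ~p) is false at s1.
Satisfying worlds: {s0, s2, s3, s5}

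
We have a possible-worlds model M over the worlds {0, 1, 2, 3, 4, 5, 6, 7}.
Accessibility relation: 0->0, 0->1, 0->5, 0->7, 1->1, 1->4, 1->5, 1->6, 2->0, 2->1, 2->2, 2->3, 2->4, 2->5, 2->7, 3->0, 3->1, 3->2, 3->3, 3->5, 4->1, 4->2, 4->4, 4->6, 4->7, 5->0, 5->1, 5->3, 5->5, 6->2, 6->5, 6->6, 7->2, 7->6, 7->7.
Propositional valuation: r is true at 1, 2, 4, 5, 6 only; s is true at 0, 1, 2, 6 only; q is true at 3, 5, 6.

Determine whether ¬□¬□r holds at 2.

Yes

At 2: □¬□r is false, so ¬□¬□r is true.
  At 2: □¬□r requires ¬□r at every successor {0, 1, 2, 3, 4, 5, 7}.
    ¬□r fails at 1, so □¬□r is false at 2.
      At 1: □r is true, so ¬□r is false.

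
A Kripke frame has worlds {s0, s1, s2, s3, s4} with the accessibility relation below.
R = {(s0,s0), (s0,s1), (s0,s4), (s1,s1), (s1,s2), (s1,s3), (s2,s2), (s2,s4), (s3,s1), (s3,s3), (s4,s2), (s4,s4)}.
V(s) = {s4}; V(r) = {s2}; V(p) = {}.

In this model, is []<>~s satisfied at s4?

At s4: []<>~s requires <>~s at every successor {s2, s4}.
    At s2: <>~s requires ~s at some successor in {s2, s4}.
      ~s holds at s2, so <>~s is true at s2.
    At s4: <>~s requires ~s at some successor in {s2, s4}.
      ~s holds at s2, so <>~s is true at s4.
So []<>~s is true at s4.

Yes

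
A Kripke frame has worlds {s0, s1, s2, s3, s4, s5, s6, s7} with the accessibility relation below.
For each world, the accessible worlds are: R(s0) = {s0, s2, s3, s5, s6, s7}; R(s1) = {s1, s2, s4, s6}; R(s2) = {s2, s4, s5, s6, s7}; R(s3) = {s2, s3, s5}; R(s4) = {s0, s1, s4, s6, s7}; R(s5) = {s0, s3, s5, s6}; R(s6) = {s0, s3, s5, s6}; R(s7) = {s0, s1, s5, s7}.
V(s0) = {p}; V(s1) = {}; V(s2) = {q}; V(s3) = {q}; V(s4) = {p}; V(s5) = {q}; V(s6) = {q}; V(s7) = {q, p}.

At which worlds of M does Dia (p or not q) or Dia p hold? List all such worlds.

s0, s1, s2, s4, s5, s6, s7

Recall that Dia ψ holds at a world iff ψ holds at some accessible world.
Let φ = Dia (p or not q) or Dia p. Evaluate φ at each world:
  s0 (successors {s0, s2, s3, s5, s6, s7}): φ is true.
  s1 (successors {s1, s2, s4, s6}): φ is true.
  s2 (successors {s2, s4, s5, s6, s7}): φ is true.
  s3 (successors {s2, s3, s5}): φ is false.
  s4 (successors {s0, s1, s4, s6, s7}): φ is true.
  s5 (successors {s0, s3, s5, s6}): φ is true.
  s6 (successors {s0, s3, s5, s6}): φ is true.
  s7 (successors {s0, s1, s5, s7}): φ is true.
For instance, at s2:
  At s2: Dia (p or not q) is true, Dia p is true, so Dia (p or not q) or Dia p is true.
    At s2: Dia (p or not q) requires p or not q at some successor in {s2, s4, s5, s6, s7}.
      p or not q holds at s4, so Dia (p or not q) is true at s2.
    At s2: Dia p requires p at some successor in {s2, s4, s5, s6, s7}.
      p holds at s4, so Dia p is true at s2.
Satisfying worlds: {s0, s1, s2, s4, s5, s6, s7}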